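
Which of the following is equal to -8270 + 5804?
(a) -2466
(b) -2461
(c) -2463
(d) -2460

-8270 + 5804 = -2466
a) -2466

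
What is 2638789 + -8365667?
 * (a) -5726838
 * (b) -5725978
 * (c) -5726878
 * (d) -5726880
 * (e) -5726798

2638789 + -8365667 = -5726878
c) -5726878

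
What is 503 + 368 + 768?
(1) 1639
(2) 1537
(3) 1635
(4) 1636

First: 503 + 368 = 871
Then: 871 + 768 = 1639
1) 1639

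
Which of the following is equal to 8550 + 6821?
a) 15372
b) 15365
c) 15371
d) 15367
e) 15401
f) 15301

8550 + 6821 = 15371
c) 15371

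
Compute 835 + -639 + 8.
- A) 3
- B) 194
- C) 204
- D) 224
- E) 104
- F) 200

First: 835 + -639 = 196
Then: 196 + 8 = 204
C) 204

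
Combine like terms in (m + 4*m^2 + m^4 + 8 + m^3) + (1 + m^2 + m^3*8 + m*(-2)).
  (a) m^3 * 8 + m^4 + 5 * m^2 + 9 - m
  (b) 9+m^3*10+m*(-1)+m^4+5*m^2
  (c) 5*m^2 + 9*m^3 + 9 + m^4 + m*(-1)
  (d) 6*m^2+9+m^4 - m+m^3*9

Adding the polynomials and combining like terms:
(m + 4*m^2 + m^4 + 8 + m^3) + (1 + m^2 + m^3*8 + m*(-2))
= 5*m^2 + 9*m^3 + 9 + m^4 + m*(-1)
c) 5*m^2 + 9*m^3 + 9 + m^4 + m*(-1)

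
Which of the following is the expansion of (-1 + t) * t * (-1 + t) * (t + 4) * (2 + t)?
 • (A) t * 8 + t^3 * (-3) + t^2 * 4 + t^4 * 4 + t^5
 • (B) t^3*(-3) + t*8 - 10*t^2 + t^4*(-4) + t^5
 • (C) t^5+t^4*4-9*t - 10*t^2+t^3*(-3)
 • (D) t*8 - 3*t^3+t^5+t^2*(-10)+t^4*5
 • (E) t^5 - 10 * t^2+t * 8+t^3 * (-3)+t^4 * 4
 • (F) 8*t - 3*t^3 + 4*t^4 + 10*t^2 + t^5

Expanding (-1 + t) * t * (-1 + t) * (t + 4) * (2 + t):
= t^5 - 10 * t^2+t * 8+t^3 * (-3)+t^4 * 4
E) t^5 - 10 * t^2+t * 8+t^3 * (-3)+t^4 * 4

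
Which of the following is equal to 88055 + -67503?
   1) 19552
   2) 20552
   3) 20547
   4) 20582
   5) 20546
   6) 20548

88055 + -67503 = 20552
2) 20552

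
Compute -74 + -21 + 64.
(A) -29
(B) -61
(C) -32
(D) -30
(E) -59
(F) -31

First: -74 + -21 = -95
Then: -95 + 64 = -31
F) -31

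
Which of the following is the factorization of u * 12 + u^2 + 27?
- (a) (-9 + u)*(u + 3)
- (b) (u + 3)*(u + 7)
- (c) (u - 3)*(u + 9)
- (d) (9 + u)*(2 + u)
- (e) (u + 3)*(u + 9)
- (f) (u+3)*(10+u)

We need to factor u * 12 + u^2 + 27.
The factored form is (u + 3)*(u + 9).
e) (u + 3)*(u + 9)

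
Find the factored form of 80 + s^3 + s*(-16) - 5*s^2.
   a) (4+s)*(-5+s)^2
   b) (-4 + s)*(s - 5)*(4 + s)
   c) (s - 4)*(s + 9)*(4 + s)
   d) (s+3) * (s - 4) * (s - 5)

We need to factor 80 + s^3 + s*(-16) - 5*s^2.
The factored form is (-4 + s)*(s - 5)*(4 + s).
b) (-4 + s)*(s - 5)*(4 + s)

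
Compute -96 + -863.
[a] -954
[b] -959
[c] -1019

-96 + -863 = -959
b) -959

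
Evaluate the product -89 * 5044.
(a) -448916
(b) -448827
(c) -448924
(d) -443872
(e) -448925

-89 * 5044 = -448916
a) -448916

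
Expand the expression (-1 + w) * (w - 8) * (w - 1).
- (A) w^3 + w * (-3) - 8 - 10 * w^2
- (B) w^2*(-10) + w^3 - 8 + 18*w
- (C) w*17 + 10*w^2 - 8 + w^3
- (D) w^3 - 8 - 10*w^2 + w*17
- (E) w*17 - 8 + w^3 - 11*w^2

Expanding (-1 + w) * (w - 8) * (w - 1):
= w^3 - 8 - 10*w^2 + w*17
D) w^3 - 8 - 10*w^2 + w*17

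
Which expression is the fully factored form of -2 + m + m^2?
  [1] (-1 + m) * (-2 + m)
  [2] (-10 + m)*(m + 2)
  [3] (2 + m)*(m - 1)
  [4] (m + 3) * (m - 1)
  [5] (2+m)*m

We need to factor -2 + m + m^2.
The factored form is (2 + m)*(m - 1).
3) (2 + m)*(m - 1)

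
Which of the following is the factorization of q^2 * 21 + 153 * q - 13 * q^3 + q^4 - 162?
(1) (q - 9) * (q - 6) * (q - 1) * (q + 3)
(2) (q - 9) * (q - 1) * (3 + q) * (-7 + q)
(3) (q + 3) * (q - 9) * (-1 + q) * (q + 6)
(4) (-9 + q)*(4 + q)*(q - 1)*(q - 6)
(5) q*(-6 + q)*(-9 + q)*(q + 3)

We need to factor q^2 * 21 + 153 * q - 13 * q^3 + q^4 - 162.
The factored form is (q - 9) * (q - 6) * (q - 1) * (q + 3).
1) (q - 9) * (q - 6) * (q - 1) * (q + 3)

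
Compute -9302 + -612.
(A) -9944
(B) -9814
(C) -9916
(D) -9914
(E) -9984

-9302 + -612 = -9914
D) -9914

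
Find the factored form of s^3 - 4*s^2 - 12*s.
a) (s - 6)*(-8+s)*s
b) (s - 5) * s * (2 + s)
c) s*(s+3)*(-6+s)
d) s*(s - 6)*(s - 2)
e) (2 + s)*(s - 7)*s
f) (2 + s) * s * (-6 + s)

We need to factor s^3 - 4*s^2 - 12*s.
The factored form is (2 + s) * s * (-6 + s).
f) (2 + s) * s * (-6 + s)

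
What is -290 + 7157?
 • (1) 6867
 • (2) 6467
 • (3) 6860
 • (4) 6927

-290 + 7157 = 6867
1) 6867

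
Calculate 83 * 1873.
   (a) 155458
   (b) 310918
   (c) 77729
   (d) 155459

83 * 1873 = 155459
d) 155459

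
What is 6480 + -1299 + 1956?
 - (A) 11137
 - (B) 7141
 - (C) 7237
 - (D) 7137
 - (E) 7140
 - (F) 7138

First: 6480 + -1299 = 5181
Then: 5181 + 1956 = 7137
D) 7137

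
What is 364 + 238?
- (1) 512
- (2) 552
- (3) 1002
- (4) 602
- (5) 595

364 + 238 = 602
4) 602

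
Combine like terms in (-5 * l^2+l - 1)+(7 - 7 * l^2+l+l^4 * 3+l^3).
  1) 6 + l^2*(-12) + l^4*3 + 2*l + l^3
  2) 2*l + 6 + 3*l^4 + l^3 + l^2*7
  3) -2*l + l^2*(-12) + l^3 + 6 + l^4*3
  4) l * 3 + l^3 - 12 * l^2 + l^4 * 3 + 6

Adding the polynomials and combining like terms:
(-5*l^2 + l - 1) + (7 - 7*l^2 + l + l^4*3 + l^3)
= 6 + l^2*(-12) + l^4*3 + 2*l + l^3
1) 6 + l^2*(-12) + l^4*3 + 2*l + l^3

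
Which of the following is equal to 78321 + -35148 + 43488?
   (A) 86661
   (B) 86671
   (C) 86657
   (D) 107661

First: 78321 + -35148 = 43173
Then: 43173 + 43488 = 86661
A) 86661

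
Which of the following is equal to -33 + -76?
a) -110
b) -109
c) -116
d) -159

-33 + -76 = -109
b) -109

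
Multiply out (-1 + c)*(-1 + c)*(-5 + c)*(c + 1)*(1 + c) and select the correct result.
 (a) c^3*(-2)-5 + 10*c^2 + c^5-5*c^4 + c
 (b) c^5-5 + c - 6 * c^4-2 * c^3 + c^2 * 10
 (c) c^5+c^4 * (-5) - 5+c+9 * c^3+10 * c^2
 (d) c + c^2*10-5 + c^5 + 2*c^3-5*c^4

Expanding (-1 + c)*(-1 + c)*(-5 + c)*(c + 1)*(1 + c):
= c^3*(-2)-5 + 10*c^2 + c^5-5*c^4 + c
a) c^3*(-2)-5 + 10*c^2 + c^5-5*c^4 + c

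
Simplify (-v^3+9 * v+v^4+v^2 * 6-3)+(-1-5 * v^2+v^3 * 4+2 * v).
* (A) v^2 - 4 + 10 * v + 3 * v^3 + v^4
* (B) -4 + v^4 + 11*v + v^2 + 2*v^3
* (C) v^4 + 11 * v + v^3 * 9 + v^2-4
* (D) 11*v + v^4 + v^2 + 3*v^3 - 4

Adding the polynomials and combining like terms:
(-v^3 + 9*v + v^4 + v^2*6 - 3) + (-1 - 5*v^2 + v^3*4 + 2*v)
= 11*v + v^4 + v^2 + 3*v^3 - 4
D) 11*v + v^4 + v^2 + 3*v^3 - 4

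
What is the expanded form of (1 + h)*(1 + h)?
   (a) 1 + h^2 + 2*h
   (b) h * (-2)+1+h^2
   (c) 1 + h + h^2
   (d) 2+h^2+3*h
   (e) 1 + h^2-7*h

Expanding (1 + h)*(1 + h):
= 1 + h^2 + 2*h
a) 1 + h^2 + 2*h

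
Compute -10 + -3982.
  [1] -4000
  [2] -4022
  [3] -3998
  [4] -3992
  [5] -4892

-10 + -3982 = -3992
4) -3992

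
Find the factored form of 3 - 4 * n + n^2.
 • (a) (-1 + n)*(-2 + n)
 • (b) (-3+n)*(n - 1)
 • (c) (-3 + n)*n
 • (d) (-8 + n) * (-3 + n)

We need to factor 3 - 4 * n + n^2.
The factored form is (-3+n)*(n - 1).
b) (-3+n)*(n - 1)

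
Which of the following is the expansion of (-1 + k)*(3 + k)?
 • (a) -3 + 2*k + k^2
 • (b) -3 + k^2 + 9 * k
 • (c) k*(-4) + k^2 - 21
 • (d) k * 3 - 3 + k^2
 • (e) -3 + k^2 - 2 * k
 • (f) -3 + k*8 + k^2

Expanding (-1 + k)*(3 + k):
= -3 + 2*k + k^2
a) -3 + 2*k + k^2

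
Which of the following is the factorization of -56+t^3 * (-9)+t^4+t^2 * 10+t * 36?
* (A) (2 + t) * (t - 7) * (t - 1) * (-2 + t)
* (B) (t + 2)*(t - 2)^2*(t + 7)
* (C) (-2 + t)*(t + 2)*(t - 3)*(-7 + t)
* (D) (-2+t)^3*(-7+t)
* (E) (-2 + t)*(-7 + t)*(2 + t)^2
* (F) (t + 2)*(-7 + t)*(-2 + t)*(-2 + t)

We need to factor -56+t^3 * (-9)+t^4+t^2 * 10+t * 36.
The factored form is (t + 2)*(-7 + t)*(-2 + t)*(-2 + t).
F) (t + 2)*(-7 + t)*(-2 + t)*(-2 + t)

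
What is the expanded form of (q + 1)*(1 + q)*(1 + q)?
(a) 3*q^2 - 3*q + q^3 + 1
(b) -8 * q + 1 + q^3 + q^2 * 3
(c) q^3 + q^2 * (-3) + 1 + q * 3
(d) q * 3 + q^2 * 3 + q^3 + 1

Expanding (q + 1)*(1 + q)*(1 + q):
= q * 3 + q^2 * 3 + q^3 + 1
d) q * 3 + q^2 * 3 + q^3 + 1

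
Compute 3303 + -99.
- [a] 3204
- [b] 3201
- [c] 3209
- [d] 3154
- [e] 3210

3303 + -99 = 3204
a) 3204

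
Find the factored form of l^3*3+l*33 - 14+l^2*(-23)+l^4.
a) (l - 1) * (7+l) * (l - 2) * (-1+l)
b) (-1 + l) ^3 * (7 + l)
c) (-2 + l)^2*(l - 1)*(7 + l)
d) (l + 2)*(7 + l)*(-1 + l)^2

We need to factor l^3*3+l*33 - 14+l^2*(-23)+l^4.
The factored form is (l - 1) * (7+l) * (l - 2) * (-1+l).
a) (l - 1) * (7+l) * (l - 2) * (-1+l)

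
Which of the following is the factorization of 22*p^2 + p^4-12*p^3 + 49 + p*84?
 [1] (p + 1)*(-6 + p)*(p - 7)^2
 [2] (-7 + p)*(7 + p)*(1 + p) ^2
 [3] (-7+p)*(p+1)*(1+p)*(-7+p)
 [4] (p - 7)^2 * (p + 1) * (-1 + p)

We need to factor 22*p^2 + p^4-12*p^3 + 49 + p*84.
The factored form is (-7+p)*(p+1)*(1+p)*(-7+p).
3) (-7+p)*(p+1)*(1+p)*(-7+p)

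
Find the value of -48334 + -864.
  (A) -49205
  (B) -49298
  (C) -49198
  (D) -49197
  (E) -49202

-48334 + -864 = -49198
C) -49198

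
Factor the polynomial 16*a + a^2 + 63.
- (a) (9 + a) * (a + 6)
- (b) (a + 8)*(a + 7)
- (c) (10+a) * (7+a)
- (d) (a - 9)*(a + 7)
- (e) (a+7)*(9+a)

We need to factor 16*a + a^2 + 63.
The factored form is (a+7)*(9+a).
e) (a+7)*(9+a)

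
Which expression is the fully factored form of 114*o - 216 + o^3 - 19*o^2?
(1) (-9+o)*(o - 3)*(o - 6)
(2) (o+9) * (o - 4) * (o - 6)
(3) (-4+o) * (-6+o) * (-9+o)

We need to factor 114*o - 216 + o^3 - 19*o^2.
The factored form is (-4+o) * (-6+o) * (-9+o).
3) (-4+o) * (-6+o) * (-9+o)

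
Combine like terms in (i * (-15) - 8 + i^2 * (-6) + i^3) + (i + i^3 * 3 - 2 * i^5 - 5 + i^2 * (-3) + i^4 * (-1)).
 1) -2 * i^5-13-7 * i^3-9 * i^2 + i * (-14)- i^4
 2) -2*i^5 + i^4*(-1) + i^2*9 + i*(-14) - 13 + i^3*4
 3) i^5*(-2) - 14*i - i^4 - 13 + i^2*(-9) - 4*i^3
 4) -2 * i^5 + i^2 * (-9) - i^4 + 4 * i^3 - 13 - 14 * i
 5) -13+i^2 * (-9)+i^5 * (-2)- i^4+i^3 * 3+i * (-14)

Adding the polynomials and combining like terms:
(i*(-15) - 8 + i^2*(-6) + i^3) + (i + i^3*3 - 2*i^5 - 5 + i^2*(-3) + i^4*(-1))
= -2 * i^5 + i^2 * (-9) - i^4 + 4 * i^3 - 13 - 14 * i
4) -2 * i^5 + i^2 * (-9) - i^4 + 4 * i^3 - 13 - 14 * i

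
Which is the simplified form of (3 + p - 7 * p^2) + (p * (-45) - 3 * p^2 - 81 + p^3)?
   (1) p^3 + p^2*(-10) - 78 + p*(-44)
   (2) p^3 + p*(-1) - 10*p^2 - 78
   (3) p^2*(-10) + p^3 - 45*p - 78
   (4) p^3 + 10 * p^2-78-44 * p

Adding the polynomials and combining like terms:
(3 + p - 7*p^2) + (p*(-45) - 3*p^2 - 81 + p^3)
= p^3 + p^2*(-10) - 78 + p*(-44)
1) p^3 + p^2*(-10) - 78 + p*(-44)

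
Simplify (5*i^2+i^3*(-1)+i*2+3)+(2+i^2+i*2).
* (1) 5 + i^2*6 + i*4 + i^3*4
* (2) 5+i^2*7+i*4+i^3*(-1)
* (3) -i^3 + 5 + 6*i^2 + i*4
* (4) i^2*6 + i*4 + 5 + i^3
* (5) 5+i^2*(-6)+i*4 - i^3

Adding the polynomials and combining like terms:
(5*i^2 + i^3*(-1) + i*2 + 3) + (2 + i^2 + i*2)
= -i^3 + 5 + 6*i^2 + i*4
3) -i^3 + 5 + 6*i^2 + i*4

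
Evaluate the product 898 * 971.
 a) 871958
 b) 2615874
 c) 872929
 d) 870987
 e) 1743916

898 * 971 = 871958
a) 871958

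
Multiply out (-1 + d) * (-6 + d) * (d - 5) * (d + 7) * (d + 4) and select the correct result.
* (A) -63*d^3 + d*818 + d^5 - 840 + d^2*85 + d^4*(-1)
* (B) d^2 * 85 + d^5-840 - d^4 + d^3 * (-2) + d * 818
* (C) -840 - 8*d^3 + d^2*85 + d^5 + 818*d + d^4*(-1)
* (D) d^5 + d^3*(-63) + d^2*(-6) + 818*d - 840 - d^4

Expanding (-1 + d) * (-6 + d) * (d - 5) * (d + 7) * (d + 4):
= -63*d^3 + d*818 + d^5 - 840 + d^2*85 + d^4*(-1)
A) -63*d^3 + d*818 + d^5 - 840 + d^2*85 + d^4*(-1)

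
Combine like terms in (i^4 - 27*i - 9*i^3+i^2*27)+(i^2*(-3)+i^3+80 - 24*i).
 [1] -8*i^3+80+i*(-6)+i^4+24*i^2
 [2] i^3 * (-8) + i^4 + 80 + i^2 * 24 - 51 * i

Adding the polynomials and combining like terms:
(i^4 - 27*i - 9*i^3 + i^2*27) + (i^2*(-3) + i^3 + 80 - 24*i)
= i^3 * (-8) + i^4 + 80 + i^2 * 24 - 51 * i
2) i^3 * (-8) + i^4 + 80 + i^2 * 24 - 51 * i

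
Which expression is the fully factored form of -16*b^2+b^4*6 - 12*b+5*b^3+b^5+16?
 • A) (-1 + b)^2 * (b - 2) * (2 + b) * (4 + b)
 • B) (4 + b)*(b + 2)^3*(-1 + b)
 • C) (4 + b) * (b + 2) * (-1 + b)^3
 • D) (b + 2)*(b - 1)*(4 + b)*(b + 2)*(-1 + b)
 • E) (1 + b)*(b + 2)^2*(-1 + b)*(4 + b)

We need to factor -16*b^2+b^4*6 - 12*b+5*b^3+b^5+16.
The factored form is (b + 2)*(b - 1)*(4 + b)*(b + 2)*(-1 + b).
D) (b + 2)*(b - 1)*(4 + b)*(b + 2)*(-1 + b)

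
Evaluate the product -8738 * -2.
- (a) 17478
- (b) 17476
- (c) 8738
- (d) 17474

-8738 * -2 = 17476
b) 17476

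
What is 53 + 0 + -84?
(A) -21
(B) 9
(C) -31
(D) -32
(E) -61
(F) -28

First: 53 + 0 = 53
Then: 53 + -84 = -31
C) -31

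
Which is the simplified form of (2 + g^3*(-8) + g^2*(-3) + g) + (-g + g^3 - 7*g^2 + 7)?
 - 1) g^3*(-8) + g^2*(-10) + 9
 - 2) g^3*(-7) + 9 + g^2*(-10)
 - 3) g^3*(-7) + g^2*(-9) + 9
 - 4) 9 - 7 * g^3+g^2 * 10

Adding the polynomials and combining like terms:
(2 + g^3*(-8) + g^2*(-3) + g) + (-g + g^3 - 7*g^2 + 7)
= g^3*(-7) + 9 + g^2*(-10)
2) g^3*(-7) + 9 + g^2*(-10)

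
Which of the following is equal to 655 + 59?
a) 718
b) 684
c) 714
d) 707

655 + 59 = 714
c) 714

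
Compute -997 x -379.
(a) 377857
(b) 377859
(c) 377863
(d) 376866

-997 * -379 = 377863
c) 377863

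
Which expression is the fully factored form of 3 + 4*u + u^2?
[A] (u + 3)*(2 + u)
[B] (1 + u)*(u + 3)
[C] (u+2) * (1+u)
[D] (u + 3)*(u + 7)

We need to factor 3 + 4*u + u^2.
The factored form is (1 + u)*(u + 3).
B) (1 + u)*(u + 3)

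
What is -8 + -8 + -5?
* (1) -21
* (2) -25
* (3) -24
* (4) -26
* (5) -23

First: -8 + -8 = -16
Then: -16 + -5 = -21
1) -21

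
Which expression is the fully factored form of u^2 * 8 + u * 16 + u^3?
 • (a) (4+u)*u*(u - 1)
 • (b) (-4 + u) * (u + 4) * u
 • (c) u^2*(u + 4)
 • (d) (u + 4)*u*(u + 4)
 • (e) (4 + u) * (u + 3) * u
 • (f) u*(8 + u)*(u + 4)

We need to factor u^2 * 8 + u * 16 + u^3.
The factored form is (u + 4)*u*(u + 4).
d) (u + 4)*u*(u + 4)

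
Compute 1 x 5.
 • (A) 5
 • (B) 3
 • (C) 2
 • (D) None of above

1 * 5 = 5
A) 5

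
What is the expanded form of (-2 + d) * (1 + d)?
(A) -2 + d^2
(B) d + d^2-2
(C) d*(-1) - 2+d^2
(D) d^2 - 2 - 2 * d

Expanding (-2 + d) * (1 + d):
= d*(-1) - 2+d^2
C) d*(-1) - 2+d^2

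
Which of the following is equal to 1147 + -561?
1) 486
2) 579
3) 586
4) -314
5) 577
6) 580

1147 + -561 = 586
3) 586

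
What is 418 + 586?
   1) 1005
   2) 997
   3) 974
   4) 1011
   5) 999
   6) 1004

418 + 586 = 1004
6) 1004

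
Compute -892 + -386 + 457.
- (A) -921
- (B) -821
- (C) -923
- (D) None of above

First: -892 + -386 = -1278
Then: -1278 + 457 = -821
B) -821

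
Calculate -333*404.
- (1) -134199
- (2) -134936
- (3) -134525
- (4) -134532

-333 * 404 = -134532
4) -134532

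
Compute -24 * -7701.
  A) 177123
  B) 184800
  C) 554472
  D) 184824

-24 * -7701 = 184824
D) 184824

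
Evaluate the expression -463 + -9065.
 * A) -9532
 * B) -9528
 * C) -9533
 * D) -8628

-463 + -9065 = -9528
B) -9528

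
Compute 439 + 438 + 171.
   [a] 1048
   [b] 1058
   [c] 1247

First: 439 + 438 = 877
Then: 877 + 171 = 1048
a) 1048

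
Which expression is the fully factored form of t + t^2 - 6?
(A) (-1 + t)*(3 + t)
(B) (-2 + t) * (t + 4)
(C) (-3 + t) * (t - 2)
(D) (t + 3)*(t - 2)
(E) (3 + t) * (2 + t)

We need to factor t + t^2 - 6.
The factored form is (t + 3)*(t - 2).
D) (t + 3)*(t - 2)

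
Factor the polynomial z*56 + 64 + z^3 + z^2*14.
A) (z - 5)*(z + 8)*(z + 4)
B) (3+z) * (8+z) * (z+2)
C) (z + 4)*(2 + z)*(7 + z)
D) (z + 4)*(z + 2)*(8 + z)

We need to factor z*56 + 64 + z^3 + z^2*14.
The factored form is (z + 4)*(z + 2)*(8 + z).
D) (z + 4)*(z + 2)*(8 + z)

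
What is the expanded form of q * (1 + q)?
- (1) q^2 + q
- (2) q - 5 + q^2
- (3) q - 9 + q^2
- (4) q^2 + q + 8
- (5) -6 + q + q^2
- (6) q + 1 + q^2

Expanding q * (1 + q):
= q^2 + q
1) q^2 + q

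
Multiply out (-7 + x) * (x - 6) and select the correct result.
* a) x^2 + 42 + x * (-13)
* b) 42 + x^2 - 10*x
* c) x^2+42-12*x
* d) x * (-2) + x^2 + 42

Expanding (-7 + x) * (x - 6):
= x^2 + 42 + x * (-13)
a) x^2 + 42 + x * (-13)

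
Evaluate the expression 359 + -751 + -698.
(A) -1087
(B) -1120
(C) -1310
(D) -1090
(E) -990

First: 359 + -751 = -392
Then: -392 + -698 = -1090
D) -1090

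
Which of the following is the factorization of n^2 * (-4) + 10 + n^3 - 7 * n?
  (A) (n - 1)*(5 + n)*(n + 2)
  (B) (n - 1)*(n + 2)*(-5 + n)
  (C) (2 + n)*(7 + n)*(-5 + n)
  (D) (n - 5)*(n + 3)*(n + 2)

We need to factor n^2 * (-4) + 10 + n^3 - 7 * n.
The factored form is (n - 1)*(n + 2)*(-5 + n).
B) (n - 1)*(n + 2)*(-5 + n)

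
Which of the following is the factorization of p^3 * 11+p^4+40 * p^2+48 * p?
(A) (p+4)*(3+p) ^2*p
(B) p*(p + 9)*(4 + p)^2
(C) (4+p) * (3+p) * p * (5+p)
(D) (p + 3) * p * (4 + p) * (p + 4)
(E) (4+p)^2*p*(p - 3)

We need to factor p^3 * 11+p^4+40 * p^2+48 * p.
The factored form is (p + 3) * p * (4 + p) * (p + 4).
D) (p + 3) * p * (4 + p) * (p + 4)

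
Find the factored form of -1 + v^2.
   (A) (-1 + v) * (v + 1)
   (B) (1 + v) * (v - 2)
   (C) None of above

We need to factor -1 + v^2.
The factored form is (-1 + v) * (v + 1).
A) (-1 + v) * (v + 1)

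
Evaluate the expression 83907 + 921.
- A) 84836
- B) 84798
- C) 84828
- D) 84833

83907 + 921 = 84828
C) 84828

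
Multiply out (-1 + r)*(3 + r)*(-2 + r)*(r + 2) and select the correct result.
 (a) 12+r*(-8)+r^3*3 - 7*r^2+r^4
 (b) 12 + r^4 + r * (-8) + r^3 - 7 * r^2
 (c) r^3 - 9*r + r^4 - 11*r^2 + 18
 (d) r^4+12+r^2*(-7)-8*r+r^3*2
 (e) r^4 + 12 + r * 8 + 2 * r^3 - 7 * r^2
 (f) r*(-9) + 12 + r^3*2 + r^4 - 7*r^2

Expanding (-1 + r)*(3 + r)*(-2 + r)*(r + 2):
= r^4+12+r^2*(-7)-8*r+r^3*2
d) r^4+12+r^2*(-7)-8*r+r^3*2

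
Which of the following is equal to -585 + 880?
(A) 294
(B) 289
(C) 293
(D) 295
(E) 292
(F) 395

-585 + 880 = 295
D) 295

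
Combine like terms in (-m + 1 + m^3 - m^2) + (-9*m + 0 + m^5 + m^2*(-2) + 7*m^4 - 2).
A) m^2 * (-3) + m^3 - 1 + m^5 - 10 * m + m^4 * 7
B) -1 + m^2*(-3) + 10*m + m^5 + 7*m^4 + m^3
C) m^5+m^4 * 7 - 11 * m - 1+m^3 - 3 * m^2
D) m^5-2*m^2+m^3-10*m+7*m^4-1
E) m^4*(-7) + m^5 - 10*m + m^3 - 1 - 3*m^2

Adding the polynomials and combining like terms:
(-m + 1 + m^3 - m^2) + (-9*m + 0 + m^5 + m^2*(-2) + 7*m^4 - 2)
= m^2 * (-3) + m^3 - 1 + m^5 - 10 * m + m^4 * 7
A) m^2 * (-3) + m^3 - 1 + m^5 - 10 * m + m^4 * 7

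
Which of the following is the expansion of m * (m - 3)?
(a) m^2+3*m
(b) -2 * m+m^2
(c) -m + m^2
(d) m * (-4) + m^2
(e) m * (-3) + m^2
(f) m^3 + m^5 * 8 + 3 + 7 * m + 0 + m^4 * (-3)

Expanding m * (m - 3):
= m * (-3) + m^2
e) m * (-3) + m^2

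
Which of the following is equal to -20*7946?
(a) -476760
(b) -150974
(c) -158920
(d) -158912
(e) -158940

-20 * 7946 = -158920
c) -158920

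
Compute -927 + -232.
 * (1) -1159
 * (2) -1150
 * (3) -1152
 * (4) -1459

-927 + -232 = -1159
1) -1159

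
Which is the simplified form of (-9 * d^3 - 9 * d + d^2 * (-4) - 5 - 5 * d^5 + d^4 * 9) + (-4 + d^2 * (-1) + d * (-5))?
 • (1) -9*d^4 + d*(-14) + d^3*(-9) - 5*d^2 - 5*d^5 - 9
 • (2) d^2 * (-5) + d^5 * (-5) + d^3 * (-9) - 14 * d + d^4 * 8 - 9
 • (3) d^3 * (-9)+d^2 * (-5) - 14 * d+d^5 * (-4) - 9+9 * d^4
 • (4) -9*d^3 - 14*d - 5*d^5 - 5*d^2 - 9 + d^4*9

Adding the polynomials and combining like terms:
(-9*d^3 - 9*d + d^2*(-4) - 5 - 5*d^5 + d^4*9) + (-4 + d^2*(-1) + d*(-5))
= -9*d^3 - 14*d - 5*d^5 - 5*d^2 - 9 + d^4*9
4) -9*d^3 - 14*d - 5*d^5 - 5*d^2 - 9 + d^4*9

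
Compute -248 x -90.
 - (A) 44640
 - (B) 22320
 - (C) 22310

-248 * -90 = 22320
B) 22320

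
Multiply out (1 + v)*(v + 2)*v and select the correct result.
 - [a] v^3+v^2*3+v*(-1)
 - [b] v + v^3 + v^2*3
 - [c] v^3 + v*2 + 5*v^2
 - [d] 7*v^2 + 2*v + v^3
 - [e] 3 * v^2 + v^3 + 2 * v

Expanding (1 + v)*(v + 2)*v:
= 3 * v^2 + v^3 + 2 * v
e) 3 * v^2 + v^3 + 2 * v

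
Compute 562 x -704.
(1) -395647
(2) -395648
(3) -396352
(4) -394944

562 * -704 = -395648
2) -395648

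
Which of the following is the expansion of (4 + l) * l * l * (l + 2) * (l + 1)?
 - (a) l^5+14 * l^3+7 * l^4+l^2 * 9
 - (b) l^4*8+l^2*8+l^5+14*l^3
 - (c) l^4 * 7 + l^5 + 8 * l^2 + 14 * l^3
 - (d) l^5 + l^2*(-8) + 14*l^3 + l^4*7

Expanding (4 + l) * l * l * (l + 2) * (l + 1):
= l^4 * 7 + l^5 + 8 * l^2 + 14 * l^3
c) l^4 * 7 + l^5 + 8 * l^2 + 14 * l^3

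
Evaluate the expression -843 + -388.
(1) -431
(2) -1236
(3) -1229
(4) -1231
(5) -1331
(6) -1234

-843 + -388 = -1231
4) -1231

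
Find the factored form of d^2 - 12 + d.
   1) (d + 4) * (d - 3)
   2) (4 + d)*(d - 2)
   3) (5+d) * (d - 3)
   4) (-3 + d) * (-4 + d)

We need to factor d^2 - 12 + d.
The factored form is (d + 4) * (d - 3).
1) (d + 4) * (d - 3)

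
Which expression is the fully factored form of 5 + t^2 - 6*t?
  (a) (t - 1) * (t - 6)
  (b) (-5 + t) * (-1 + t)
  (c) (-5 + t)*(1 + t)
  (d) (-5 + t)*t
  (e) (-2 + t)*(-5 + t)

We need to factor 5 + t^2 - 6*t.
The factored form is (-5 + t) * (-1 + t).
b) (-5 + t) * (-1 + t)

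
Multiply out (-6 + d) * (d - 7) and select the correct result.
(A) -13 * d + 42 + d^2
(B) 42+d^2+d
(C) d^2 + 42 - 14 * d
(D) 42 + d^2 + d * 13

Expanding (-6 + d) * (d - 7):
= -13 * d + 42 + d^2
A) -13 * d + 42 + d^2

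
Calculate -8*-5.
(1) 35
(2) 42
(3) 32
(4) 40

-8 * -5 = 40
4) 40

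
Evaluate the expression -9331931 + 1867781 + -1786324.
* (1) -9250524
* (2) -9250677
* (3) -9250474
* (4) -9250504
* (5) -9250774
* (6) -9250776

First: -9331931 + 1867781 = -7464150
Then: -7464150 + -1786324 = -9250474
3) -9250474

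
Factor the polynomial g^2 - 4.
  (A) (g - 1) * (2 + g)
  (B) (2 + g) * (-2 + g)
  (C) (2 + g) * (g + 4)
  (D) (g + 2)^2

We need to factor g^2 - 4.
The factored form is (2 + g) * (-2 + g).
B) (2 + g) * (-2 + g)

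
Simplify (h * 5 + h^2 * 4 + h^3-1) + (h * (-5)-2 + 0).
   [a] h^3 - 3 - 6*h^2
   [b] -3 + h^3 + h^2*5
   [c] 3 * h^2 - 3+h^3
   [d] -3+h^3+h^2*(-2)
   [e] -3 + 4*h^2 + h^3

Adding the polynomials and combining like terms:
(h*5 + h^2*4 + h^3 - 1) + (h*(-5) - 2 + 0)
= -3 + 4*h^2 + h^3
e) -3 + 4*h^2 + h^3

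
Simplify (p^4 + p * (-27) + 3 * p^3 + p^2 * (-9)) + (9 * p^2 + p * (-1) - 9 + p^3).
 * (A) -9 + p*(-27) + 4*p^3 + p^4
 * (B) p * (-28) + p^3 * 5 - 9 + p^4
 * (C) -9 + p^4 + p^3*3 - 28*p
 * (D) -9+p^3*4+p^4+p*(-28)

Adding the polynomials and combining like terms:
(p^4 + p*(-27) + 3*p^3 + p^2*(-9)) + (9*p^2 + p*(-1) - 9 + p^3)
= -9+p^3*4+p^4+p*(-28)
D) -9+p^3*4+p^4+p*(-28)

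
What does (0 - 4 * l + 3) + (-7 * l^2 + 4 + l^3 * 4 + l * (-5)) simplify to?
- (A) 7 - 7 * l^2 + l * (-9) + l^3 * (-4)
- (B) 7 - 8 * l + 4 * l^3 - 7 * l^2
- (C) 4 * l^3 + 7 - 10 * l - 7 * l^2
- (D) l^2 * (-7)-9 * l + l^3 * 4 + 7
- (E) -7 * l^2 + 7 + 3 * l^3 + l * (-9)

Adding the polynomials and combining like terms:
(0 - 4*l + 3) + (-7*l^2 + 4 + l^3*4 + l*(-5))
= l^2 * (-7)-9 * l + l^3 * 4 + 7
D) l^2 * (-7)-9 * l + l^3 * 4 + 7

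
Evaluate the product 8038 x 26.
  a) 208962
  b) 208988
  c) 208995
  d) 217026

8038 * 26 = 208988
b) 208988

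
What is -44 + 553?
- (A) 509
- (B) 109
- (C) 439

-44 + 553 = 509
A) 509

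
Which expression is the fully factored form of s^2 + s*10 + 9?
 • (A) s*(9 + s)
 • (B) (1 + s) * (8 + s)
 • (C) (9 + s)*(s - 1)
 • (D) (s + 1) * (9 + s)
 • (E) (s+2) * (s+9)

We need to factor s^2 + s*10 + 9.
The factored form is (s + 1) * (9 + s).
D) (s + 1) * (9 + s)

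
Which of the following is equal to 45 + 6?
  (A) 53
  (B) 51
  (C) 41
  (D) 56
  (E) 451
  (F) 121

45 + 6 = 51
B) 51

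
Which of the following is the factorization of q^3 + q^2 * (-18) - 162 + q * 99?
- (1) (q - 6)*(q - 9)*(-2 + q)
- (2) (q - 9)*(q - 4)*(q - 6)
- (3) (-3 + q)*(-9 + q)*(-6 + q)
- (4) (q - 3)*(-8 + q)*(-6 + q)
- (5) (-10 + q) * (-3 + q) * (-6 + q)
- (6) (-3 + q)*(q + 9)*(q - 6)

We need to factor q^3 + q^2 * (-18) - 162 + q * 99.
The factored form is (-3 + q)*(-9 + q)*(-6 + q).
3) (-3 + q)*(-9 + q)*(-6 + q)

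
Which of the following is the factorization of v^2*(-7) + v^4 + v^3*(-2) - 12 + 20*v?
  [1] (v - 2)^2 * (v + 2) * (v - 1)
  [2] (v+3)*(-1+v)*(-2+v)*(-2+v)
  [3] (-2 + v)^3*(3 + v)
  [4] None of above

We need to factor v^2*(-7) + v^4 + v^3*(-2) - 12 + 20*v.
The factored form is (v+3)*(-1+v)*(-2+v)*(-2+v).
2) (v+3)*(-1+v)*(-2+v)*(-2+v)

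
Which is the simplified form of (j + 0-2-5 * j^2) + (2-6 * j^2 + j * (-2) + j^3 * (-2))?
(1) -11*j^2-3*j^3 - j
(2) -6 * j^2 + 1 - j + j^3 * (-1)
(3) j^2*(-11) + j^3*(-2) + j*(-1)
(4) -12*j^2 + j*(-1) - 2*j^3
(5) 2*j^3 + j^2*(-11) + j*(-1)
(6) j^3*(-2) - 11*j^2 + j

Adding the polynomials and combining like terms:
(j + 0 - 2 - 5*j^2) + (2 - 6*j^2 + j*(-2) + j^3*(-2))
= j^2*(-11) + j^3*(-2) + j*(-1)
3) j^2*(-11) + j^3*(-2) + j*(-1)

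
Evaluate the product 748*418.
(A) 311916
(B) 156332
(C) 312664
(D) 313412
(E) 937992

748 * 418 = 312664
C) 312664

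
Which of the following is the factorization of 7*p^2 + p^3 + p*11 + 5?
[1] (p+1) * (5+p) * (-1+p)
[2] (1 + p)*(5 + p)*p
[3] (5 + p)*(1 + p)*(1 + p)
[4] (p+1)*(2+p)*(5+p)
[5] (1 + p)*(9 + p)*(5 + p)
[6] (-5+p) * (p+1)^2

We need to factor 7*p^2 + p^3 + p*11 + 5.
The factored form is (5 + p)*(1 + p)*(1 + p).
3) (5 + p)*(1 + p)*(1 + p)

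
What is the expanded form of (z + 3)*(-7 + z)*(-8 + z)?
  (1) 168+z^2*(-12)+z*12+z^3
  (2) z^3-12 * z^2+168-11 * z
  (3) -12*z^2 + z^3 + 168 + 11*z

Expanding (z + 3)*(-7 + z)*(-8 + z):
= -12*z^2 + z^3 + 168 + 11*z
3) -12*z^2 + z^3 + 168 + 11*z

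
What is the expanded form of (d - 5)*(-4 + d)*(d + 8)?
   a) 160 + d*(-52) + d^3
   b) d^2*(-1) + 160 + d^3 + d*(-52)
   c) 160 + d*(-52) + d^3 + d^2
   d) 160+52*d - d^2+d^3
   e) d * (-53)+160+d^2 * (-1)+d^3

Expanding (d - 5)*(-4 + d)*(d + 8):
= d^2*(-1) + 160 + d^3 + d*(-52)
b) d^2*(-1) + 160 + d^3 + d*(-52)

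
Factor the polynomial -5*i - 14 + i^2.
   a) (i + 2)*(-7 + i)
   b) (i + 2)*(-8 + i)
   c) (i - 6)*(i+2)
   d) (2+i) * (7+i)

We need to factor -5*i - 14 + i^2.
The factored form is (i + 2)*(-7 + i).
a) (i + 2)*(-7 + i)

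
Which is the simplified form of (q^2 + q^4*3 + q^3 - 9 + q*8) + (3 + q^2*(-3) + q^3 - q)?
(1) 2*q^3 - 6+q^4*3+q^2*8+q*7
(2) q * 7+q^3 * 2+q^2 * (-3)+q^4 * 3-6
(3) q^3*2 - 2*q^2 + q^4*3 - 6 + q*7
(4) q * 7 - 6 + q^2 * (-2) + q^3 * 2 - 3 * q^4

Adding the polynomials and combining like terms:
(q^2 + q^4*3 + q^3 - 9 + q*8) + (3 + q^2*(-3) + q^3 - q)
= q^3*2 - 2*q^2 + q^4*3 - 6 + q*7
3) q^3*2 - 2*q^2 + q^4*3 - 6 + q*7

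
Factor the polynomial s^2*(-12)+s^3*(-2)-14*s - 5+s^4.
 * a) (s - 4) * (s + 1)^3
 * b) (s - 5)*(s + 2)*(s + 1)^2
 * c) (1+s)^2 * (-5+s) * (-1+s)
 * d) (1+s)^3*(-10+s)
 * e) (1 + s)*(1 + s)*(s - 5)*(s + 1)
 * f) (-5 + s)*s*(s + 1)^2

We need to factor s^2*(-12)+s^3*(-2)-14*s - 5+s^4.
The factored form is (1 + s)*(1 + s)*(s - 5)*(s + 1).
e) (1 + s)*(1 + s)*(s - 5)*(s + 1)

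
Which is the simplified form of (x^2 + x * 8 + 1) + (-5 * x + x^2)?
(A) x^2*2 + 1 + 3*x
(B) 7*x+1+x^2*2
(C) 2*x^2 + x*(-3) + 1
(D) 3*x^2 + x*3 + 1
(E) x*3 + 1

Adding the polynomials and combining like terms:
(x^2 + x*8 + 1) + (-5*x + x^2)
= x^2*2 + 1 + 3*x
A) x^2*2 + 1 + 3*x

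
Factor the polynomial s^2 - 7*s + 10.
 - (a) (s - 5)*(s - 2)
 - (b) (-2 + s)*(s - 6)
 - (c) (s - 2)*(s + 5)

We need to factor s^2 - 7*s + 10.
The factored form is (s - 5)*(s - 2).
a) (s - 5)*(s - 2)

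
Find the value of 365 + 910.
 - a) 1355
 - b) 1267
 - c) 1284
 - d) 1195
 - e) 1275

365 + 910 = 1275
e) 1275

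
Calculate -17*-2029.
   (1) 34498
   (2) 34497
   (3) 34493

-17 * -2029 = 34493
3) 34493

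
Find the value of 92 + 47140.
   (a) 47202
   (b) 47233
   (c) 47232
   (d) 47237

92 + 47140 = 47232
c) 47232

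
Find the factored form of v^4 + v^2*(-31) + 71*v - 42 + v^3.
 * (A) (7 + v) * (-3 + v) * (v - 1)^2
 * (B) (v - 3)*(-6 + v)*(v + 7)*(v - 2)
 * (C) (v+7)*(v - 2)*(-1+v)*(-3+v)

We need to factor v^4 + v^2*(-31) + 71*v - 42 + v^3.
The factored form is (v+7)*(v - 2)*(-1+v)*(-3+v).
C) (v+7)*(v - 2)*(-1+v)*(-3+v)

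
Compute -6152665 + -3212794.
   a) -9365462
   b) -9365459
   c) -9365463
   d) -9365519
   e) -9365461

-6152665 + -3212794 = -9365459
b) -9365459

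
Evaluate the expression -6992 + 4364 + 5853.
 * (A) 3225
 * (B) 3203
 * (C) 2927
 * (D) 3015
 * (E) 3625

First: -6992 + 4364 = -2628
Then: -2628 + 5853 = 3225
A) 3225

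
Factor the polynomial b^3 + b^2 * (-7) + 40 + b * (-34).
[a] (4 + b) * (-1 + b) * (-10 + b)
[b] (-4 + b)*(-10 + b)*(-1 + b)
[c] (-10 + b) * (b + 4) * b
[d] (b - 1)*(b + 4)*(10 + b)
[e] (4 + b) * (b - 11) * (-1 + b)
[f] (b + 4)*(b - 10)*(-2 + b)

We need to factor b^3 + b^2 * (-7) + 40 + b * (-34).
The factored form is (4 + b) * (-1 + b) * (-10 + b).
a) (4 + b) * (-1 + b) * (-10 + b)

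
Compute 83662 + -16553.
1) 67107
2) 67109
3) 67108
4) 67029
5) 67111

83662 + -16553 = 67109
2) 67109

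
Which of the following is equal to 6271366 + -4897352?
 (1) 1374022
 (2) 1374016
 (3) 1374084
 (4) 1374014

6271366 + -4897352 = 1374014
4) 1374014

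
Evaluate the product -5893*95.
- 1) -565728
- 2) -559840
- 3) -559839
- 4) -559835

-5893 * 95 = -559835
4) -559835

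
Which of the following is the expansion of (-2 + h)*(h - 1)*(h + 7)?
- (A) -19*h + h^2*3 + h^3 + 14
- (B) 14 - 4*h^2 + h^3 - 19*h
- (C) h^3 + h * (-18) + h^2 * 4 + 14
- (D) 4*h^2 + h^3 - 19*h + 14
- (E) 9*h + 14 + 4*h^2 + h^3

Expanding (-2 + h)*(h - 1)*(h + 7):
= 4*h^2 + h^3 - 19*h + 14
D) 4*h^2 + h^3 - 19*h + 14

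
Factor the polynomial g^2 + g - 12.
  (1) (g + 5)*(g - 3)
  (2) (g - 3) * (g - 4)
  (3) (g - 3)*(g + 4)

We need to factor g^2 + g - 12.
The factored form is (g - 3)*(g + 4).
3) (g - 3)*(g + 4)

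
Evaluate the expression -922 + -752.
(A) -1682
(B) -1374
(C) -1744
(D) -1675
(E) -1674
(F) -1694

-922 + -752 = -1674
E) -1674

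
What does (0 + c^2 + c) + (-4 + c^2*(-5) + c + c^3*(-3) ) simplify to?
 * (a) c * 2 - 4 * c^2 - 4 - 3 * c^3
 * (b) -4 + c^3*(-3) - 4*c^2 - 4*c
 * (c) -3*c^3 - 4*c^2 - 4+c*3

Adding the polynomials and combining like terms:
(0 + c^2 + c) + (-4 + c^2*(-5) + c + c^3*(-3))
= c * 2 - 4 * c^2 - 4 - 3 * c^3
a) c * 2 - 4 * c^2 - 4 - 3 * c^3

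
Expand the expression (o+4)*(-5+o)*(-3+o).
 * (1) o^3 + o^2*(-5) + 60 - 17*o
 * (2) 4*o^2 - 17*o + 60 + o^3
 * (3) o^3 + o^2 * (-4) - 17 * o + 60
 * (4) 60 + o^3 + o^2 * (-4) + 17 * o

Expanding (o+4)*(-5+o)*(-3+o):
= o^3 + o^2 * (-4) - 17 * o + 60
3) o^3 + o^2 * (-4) - 17 * o + 60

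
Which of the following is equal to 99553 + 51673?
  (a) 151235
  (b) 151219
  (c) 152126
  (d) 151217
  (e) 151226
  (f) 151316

99553 + 51673 = 151226
e) 151226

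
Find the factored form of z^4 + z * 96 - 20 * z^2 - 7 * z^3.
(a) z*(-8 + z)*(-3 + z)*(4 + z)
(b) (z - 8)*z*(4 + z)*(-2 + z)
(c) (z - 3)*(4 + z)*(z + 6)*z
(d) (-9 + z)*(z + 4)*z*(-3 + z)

We need to factor z^4 + z * 96 - 20 * z^2 - 7 * z^3.
The factored form is z*(-8 + z)*(-3 + z)*(4 + z).
a) z*(-8 + z)*(-3 + z)*(4 + z)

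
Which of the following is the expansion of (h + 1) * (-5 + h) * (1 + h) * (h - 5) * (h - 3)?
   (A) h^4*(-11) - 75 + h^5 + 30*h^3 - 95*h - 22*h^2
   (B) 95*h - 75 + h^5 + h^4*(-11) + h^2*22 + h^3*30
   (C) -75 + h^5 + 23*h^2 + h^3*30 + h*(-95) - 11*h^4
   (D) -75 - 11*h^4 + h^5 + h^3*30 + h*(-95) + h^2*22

Expanding (h + 1) * (-5 + h) * (1 + h) * (h - 5) * (h - 3):
= -75 - 11*h^4 + h^5 + h^3*30 + h*(-95) + h^2*22
D) -75 - 11*h^4 + h^5 + h^3*30 + h*(-95) + h^2*22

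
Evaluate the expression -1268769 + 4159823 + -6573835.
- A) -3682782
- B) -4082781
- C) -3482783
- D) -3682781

First: -1268769 + 4159823 = 2891054
Then: 2891054 + -6573835 = -3682781
D) -3682781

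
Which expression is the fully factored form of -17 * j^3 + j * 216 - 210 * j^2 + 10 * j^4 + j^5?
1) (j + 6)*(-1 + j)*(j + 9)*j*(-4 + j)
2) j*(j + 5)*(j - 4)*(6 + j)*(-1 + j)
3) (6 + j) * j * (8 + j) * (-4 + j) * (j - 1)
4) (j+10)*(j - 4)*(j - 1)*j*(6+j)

We need to factor -17 * j^3 + j * 216 - 210 * j^2 + 10 * j^4 + j^5.
The factored form is (j + 6)*(-1 + j)*(j + 9)*j*(-4 + j).
1) (j + 6)*(-1 + j)*(j + 9)*j*(-4 + j)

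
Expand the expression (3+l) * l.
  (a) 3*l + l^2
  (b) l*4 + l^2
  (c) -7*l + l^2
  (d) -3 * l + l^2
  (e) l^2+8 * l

Expanding (3+l) * l:
= 3*l + l^2
a) 3*l + l^2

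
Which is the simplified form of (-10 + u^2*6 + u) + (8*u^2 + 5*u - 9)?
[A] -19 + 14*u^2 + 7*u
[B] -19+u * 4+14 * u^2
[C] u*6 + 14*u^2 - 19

Adding the polynomials and combining like terms:
(-10 + u^2*6 + u) + (8*u^2 + 5*u - 9)
= u*6 + 14*u^2 - 19
C) u*6 + 14*u^2 - 19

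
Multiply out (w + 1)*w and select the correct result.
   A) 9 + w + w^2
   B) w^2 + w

Expanding (w + 1)*w:
= w^2 + w
B) w^2 + w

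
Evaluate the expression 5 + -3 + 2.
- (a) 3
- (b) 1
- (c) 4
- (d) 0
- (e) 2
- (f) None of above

First: 5 + -3 = 2
Then: 2 + 2 = 4
c) 4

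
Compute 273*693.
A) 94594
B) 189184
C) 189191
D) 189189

273 * 693 = 189189
D) 189189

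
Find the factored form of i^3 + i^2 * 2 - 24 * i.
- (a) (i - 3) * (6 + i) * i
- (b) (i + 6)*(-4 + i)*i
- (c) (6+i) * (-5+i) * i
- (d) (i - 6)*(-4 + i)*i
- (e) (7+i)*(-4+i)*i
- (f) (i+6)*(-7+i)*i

We need to factor i^3 + i^2 * 2 - 24 * i.
The factored form is (i + 6)*(-4 + i)*i.
b) (i + 6)*(-4 + i)*i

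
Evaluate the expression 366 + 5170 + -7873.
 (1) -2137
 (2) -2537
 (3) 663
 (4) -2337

First: 366 + 5170 = 5536
Then: 5536 + -7873 = -2337
4) -2337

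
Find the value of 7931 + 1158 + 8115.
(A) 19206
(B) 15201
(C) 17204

First: 7931 + 1158 = 9089
Then: 9089 + 8115 = 17204
C) 17204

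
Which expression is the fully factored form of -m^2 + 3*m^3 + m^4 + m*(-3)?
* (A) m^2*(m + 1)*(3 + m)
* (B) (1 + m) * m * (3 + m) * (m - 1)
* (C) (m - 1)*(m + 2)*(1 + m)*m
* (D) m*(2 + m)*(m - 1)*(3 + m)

We need to factor -m^2 + 3*m^3 + m^4 + m*(-3).
The factored form is (1 + m) * m * (3 + m) * (m - 1).
B) (1 + m) * m * (3 + m) * (m - 1)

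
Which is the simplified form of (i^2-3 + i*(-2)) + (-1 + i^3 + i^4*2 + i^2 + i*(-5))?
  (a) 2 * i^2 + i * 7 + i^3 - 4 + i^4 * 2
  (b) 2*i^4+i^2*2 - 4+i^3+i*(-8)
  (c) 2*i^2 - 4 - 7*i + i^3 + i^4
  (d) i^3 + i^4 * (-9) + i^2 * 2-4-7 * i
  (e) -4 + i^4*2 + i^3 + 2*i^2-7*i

Adding the polynomials and combining like terms:
(i^2 - 3 + i*(-2)) + (-1 + i^3 + i^4*2 + i^2 + i*(-5))
= -4 + i^4*2 + i^3 + 2*i^2-7*i
e) -4 + i^4*2 + i^3 + 2*i^2-7*i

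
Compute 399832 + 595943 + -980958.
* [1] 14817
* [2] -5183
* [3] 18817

First: 399832 + 595943 = 995775
Then: 995775 + -980958 = 14817
1) 14817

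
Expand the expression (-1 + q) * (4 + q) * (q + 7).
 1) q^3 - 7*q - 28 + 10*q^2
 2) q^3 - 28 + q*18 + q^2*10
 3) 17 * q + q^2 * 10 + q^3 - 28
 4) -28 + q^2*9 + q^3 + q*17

Expanding (-1 + q) * (4 + q) * (q + 7):
= 17 * q + q^2 * 10 + q^3 - 28
3) 17 * q + q^2 * 10 + q^3 - 28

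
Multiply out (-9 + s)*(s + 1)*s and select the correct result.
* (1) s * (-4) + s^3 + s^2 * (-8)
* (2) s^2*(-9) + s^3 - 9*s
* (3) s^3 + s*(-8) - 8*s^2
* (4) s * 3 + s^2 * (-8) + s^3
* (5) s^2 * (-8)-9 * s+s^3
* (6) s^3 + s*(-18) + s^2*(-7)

Expanding (-9 + s)*(s + 1)*s:
= s^2 * (-8)-9 * s+s^3
5) s^2 * (-8)-9 * s+s^3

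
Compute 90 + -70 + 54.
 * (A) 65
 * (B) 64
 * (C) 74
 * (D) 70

First: 90 + -70 = 20
Then: 20 + 54 = 74
C) 74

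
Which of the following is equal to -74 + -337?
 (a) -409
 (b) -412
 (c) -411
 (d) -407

-74 + -337 = -411
c) -411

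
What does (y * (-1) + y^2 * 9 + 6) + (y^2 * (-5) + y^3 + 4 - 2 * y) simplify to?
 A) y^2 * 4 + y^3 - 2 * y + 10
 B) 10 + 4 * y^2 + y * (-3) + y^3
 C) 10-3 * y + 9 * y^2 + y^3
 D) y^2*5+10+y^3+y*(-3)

Adding the polynomials and combining like terms:
(y*(-1) + y^2*9 + 6) + (y^2*(-5) + y^3 + 4 - 2*y)
= 10 + 4 * y^2 + y * (-3) + y^3
B) 10 + 4 * y^2 + y * (-3) + y^3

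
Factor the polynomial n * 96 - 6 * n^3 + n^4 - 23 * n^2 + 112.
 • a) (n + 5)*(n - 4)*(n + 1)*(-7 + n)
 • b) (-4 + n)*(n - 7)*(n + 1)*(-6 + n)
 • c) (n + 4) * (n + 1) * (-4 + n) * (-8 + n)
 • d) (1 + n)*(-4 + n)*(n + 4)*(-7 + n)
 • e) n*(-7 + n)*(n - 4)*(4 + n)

We need to factor n * 96 - 6 * n^3 + n^4 - 23 * n^2 + 112.
The factored form is (1 + n)*(-4 + n)*(n + 4)*(-7 + n).
d) (1 + n)*(-4 + n)*(n + 4)*(-7 + n)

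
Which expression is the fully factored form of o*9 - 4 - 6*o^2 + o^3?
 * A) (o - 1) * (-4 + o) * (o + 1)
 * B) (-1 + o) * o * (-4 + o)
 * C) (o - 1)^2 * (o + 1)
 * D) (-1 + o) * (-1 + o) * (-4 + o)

We need to factor o*9 - 4 - 6*o^2 + o^3.
The factored form is (-1 + o) * (-1 + o) * (-4 + o).
D) (-1 + o) * (-1 + o) * (-4 + o)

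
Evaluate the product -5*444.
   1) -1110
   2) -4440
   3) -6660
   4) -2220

-5 * 444 = -2220
4) -2220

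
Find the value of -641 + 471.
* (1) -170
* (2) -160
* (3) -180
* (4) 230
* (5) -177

-641 + 471 = -170
1) -170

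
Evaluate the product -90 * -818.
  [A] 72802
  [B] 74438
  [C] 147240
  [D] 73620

-90 * -818 = 73620
D) 73620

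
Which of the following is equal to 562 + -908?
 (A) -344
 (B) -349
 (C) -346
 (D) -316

562 + -908 = -346
C) -346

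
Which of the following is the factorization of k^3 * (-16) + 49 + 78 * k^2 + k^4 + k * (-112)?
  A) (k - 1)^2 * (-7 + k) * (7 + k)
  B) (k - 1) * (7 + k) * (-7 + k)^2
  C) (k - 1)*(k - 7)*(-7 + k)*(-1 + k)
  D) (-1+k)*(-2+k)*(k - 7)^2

We need to factor k^3 * (-16) + 49 + 78 * k^2 + k^4 + k * (-112).
The factored form is (k - 1)*(k - 7)*(-7 + k)*(-1 + k).
C) (k - 1)*(k - 7)*(-7 + k)*(-1 + k)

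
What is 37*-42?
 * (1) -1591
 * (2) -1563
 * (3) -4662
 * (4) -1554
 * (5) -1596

37 * -42 = -1554
4) -1554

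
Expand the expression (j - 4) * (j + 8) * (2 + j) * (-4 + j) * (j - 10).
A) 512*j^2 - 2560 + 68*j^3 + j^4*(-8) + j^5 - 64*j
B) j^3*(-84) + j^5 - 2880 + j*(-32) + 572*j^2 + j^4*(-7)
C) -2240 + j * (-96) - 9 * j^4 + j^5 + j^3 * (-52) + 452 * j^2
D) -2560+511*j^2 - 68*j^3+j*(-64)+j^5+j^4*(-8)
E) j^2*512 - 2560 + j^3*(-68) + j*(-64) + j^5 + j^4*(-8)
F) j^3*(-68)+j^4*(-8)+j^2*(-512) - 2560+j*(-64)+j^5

Expanding (j - 4) * (j + 8) * (2 + j) * (-4 + j) * (j - 10):
= j^2*512 - 2560 + j^3*(-68) + j*(-64) + j^5 + j^4*(-8)
E) j^2*512 - 2560 + j^3*(-68) + j*(-64) + j^5 + j^4*(-8)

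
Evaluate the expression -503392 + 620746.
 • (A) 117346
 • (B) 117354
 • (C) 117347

-503392 + 620746 = 117354
B) 117354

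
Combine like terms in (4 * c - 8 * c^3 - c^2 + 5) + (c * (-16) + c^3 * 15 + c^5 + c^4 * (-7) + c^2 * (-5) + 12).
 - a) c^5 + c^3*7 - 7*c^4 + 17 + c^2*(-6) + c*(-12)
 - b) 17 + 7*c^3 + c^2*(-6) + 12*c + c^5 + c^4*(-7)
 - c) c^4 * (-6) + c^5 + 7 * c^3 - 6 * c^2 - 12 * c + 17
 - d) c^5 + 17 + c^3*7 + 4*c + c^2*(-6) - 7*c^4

Adding the polynomials and combining like terms:
(4*c - 8*c^3 - c^2 + 5) + (c*(-16) + c^3*15 + c^5 + c^4*(-7) + c^2*(-5) + 12)
= c^5 + c^3*7 - 7*c^4 + 17 + c^2*(-6) + c*(-12)
a) c^5 + c^3*7 - 7*c^4 + 17 + c^2*(-6) + c*(-12)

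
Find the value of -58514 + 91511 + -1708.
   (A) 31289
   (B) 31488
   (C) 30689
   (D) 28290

First: -58514 + 91511 = 32997
Then: 32997 + -1708 = 31289
A) 31289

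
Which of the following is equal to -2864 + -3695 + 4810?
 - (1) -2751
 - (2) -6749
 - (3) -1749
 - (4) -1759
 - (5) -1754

First: -2864 + -3695 = -6559
Then: -6559 + 4810 = -1749
3) -1749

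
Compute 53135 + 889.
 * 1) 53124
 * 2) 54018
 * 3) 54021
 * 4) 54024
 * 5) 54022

53135 + 889 = 54024
4) 54024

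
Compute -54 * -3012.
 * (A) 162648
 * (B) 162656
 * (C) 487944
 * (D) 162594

-54 * -3012 = 162648
A) 162648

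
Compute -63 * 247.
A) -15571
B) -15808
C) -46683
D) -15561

-63 * 247 = -15561
D) -15561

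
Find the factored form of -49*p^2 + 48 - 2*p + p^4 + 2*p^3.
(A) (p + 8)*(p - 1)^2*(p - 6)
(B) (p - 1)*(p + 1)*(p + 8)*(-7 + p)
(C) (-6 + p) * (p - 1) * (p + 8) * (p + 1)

We need to factor -49*p^2 + 48 - 2*p + p^4 + 2*p^3.
The factored form is (-6 + p) * (p - 1) * (p + 8) * (p + 1).
C) (-6 + p) * (p - 1) * (p + 8) * (p + 1)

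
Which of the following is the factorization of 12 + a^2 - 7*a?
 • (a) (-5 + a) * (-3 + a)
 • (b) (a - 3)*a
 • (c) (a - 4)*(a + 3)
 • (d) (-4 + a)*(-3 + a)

We need to factor 12 + a^2 - 7*a.
The factored form is (-4 + a)*(-3 + a).
d) (-4 + a)*(-3 + a)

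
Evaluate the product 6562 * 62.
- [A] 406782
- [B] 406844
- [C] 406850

6562 * 62 = 406844
B) 406844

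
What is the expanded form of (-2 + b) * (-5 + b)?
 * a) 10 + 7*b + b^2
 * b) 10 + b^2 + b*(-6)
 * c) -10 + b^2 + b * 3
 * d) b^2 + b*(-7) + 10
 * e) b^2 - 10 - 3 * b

Expanding (-2 + b) * (-5 + b):
= b^2 + b*(-7) + 10
d) b^2 + b*(-7) + 10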